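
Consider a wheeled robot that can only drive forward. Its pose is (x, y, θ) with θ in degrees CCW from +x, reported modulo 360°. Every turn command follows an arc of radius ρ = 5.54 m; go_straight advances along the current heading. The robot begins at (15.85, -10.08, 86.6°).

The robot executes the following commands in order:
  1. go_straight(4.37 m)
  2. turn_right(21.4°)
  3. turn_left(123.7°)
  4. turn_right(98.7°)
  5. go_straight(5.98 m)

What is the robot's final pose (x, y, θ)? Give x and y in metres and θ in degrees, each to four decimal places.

set_pose: (x, y, θ) = (15.8500, -10.0800, 86.6000°), ρ = 5.54
go_straight(4.37): x += 4.37·cos θ, y += 4.37·sin θ → (16.1092, -5.7177, 86.6000°)
turn_right(21.4°): centre at ρ to the right, rotate −21.4° → (16.6103, -3.7225, 65.2000°)
turn_left(123.7°): centre at ρ to the left, rotate +123.7° → (10.7241, 4.0746, 188.9000°)
turn_right(98.7°): centre at ρ to the right, rotate −98.7° → (4.3271, 9.5285, 90.2000°)
go_straight(5.98): x += 5.98·cos θ, y += 5.98·sin θ → (4.3062, 15.5085, 90.2000°)

(4.3062, 15.5085, 90.2000°)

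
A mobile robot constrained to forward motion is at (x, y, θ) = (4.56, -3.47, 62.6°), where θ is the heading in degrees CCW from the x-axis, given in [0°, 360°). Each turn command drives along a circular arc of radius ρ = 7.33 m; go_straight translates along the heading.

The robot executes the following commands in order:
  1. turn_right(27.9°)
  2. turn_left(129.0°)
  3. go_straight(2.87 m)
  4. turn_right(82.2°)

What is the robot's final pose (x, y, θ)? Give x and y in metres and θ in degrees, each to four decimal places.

set_pose: (x, y, θ) = (4.5600, -3.4700, 62.6000°), ρ = 7.33
turn_right(27.9°): centre at ρ to the right, rotate −27.9° → (6.8949, -0.8169, 34.7000°)
turn_left(129.0°): centre at ρ to the left, rotate +129.0° → (4.7793, 12.2447, 163.7000°)
go_straight(2.87): x += 2.87·cos θ, y += 2.87·sin θ → (2.0247, 13.0503, 163.7000°)
turn_right(82.2°): centre at ρ to the right, rotate −82.2° → (-3.1675, 21.1691, 81.5000°)

(-3.1675, 21.1691, 81.5000°)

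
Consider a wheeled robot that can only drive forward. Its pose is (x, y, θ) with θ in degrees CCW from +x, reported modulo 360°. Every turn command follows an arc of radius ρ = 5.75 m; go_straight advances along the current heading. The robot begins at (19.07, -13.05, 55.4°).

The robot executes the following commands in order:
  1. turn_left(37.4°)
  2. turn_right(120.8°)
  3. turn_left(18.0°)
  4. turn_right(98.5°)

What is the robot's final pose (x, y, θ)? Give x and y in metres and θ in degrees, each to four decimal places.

set_pose: (x, y, θ) = (19.0700, -13.0500, 55.4000°), ρ = 5.75
turn_left(37.4°): centre at ρ to the left, rotate +37.4° → (20.0801, -9.5040, 92.8000°)
turn_right(120.8°): centre at ρ to the right, rotate −120.8° → (28.5227, -4.1462, -28.0000° ≡ 332.0000°)
turn_left(18.0°): centre at ρ to the left, rotate +18.0° → (30.2237, -4.7319, 350.0000°)
turn_right(98.5°): centre at ρ to the right, rotate −98.5° → (34.6781, -12.2190, 251.5000°)

(34.6781, -12.2190, 251.5000°)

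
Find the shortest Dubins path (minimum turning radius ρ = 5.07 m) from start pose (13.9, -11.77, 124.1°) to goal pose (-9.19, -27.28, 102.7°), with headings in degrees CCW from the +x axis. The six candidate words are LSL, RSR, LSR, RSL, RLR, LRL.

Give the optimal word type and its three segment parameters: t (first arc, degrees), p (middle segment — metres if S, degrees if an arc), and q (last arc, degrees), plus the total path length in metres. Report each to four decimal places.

LSR: t = 129.5897°, p = 15.0045 m, q = 150.9897°, L = 39.8325 m

Let ψ = atan2(Δy, Δx) = atan2(-15.51, -23.09) = -146.1100° be the start→goal bearing.
Normalize: d = |goal − start| / ρ = 27.815611/5.07 = 5.486314, α = (θ_start − ψ) mod 360° = 270.2100° = 4.716054 rad, β = (θ_goal − ψ) mod 360° = 248.8100° = 4.342553 rad.
Common terms: sin α = -0.999993, cos α = 0.003665, sin β = -0.932387, cos β = -0.361462, cos(α−β) = 0.931056, d² = 30.099639. Work in radians in the unit-radius frame; every candidate has L = ρ·(t + p + q).
LSL: p² = 2 + d² − 2cos(α−β) + 2d(sin α − sin β) = 29.495706; p = √p² = 5.430995; φ = atan2(cos β − cos α, d + sin α − sin β) = -0.067281 rad; t = (φ − α) mod 2π = 1.499851 rad, q = (β − φ) mod 2π = 4.409834 rad → L = 5.07·(1.499851 + 5.430995 + 4.409834) = 5.07·11.340680 = 57.497246 m
RSR: p² = 2 + d² − 2cos(α−β) + 2d(sin β − sin α) = 30.979348; p = √p² = 5.565909; φ = atan2(cos α − cos β, d − sin α + sin β) = 0.065648 rad; t = (α − φ) mod 2π = 4.650406 rad, q = (φ − β) mod 2π = 2.006280 rad → L = 5.07·(4.650406 + 5.565909 + 2.006280) = 5.07·12.222595 = 61.968558 m
LSR: p² = d² − 2 + 2cos(α−β) + 2d(sin α + sin β) = 8.758464; p = √p² = 2.959470; φ = atan2(−cos α − cos β, d + sin α + sin β) − atan2(−2, p) = 0.694635 rad; t = (φ − α) mod 2π = 2.261767 rad, q = (φ − β) mod 2π = 2.635267 rad → L = 5.07·(2.261767 + 2.959470 + 2.635267) = 5.07·7.856504 = 39.832475 m
RSL: p² = d² − 2 + 2cos(α−β) − 2d(sin α + sin β) = 51.165037; p = √p² = 7.152974; φ = atan2(cos α + cos β, d − sin α − sin β) − atan2(2, p) = -0.320833 rad; t = (α − φ) mod 2π = 5.036887 rad, q = (β − φ) mod 2π = 4.663387 rad → L = 5.07·(5.036887 + 7.152974 + 4.663387) = 5.07·16.853248 = 85.445965 m
RLR: c = (6 − d² + 2cos(α−β) + 2d(sin α − sin β))/8 = -2.872419, |c| > 1 → infeasible
LRL: c = (6 − d² + 2cos(α−β) − 2d(sin α − sin β))/8 = -2.686963, |c| > 1 → infeasible
Shortest: LSR with L = 39.832475 m ≈ 39.8325 m
Convert LSR to answer units (arcs ×180/π): t = 2.261767·180/π = 129.5897°, p = ρ·p = 5.07·2.959470 = 15.0045 m, q = 2.635267·180/π = 150.9897°, L = 39.8325 m.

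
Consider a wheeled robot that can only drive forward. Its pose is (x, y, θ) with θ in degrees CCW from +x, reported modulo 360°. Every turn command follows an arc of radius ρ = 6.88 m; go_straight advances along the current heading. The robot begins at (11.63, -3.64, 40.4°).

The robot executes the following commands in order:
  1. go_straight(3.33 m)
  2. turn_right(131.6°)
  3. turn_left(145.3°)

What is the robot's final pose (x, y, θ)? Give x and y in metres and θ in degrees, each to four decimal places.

set_pose: (x, y, θ) = (11.6300, -3.6400, 40.4000°), ρ = 6.88
go_straight(3.33): x += 3.33·cos θ, y += 3.33·sin θ → (14.1659, -1.4818, 40.4000°)
turn_right(131.6°): centre at ρ to the right, rotate −131.6° → (25.5035, -6.8652, -91.2000° ≡ 268.8000°)
turn_left(145.3°): centre at ρ to the left, rotate +145.3° → (37.9551, -11.0436, 414.1000° ≡ 54.1000°)

(37.9551, -11.0436, 54.1000°)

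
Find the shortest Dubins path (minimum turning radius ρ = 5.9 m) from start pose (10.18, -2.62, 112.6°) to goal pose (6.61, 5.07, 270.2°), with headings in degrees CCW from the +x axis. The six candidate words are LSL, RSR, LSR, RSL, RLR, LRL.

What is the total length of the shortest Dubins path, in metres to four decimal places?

Let ψ = atan2(Δy, Δx) = atan2(7.69, -3.57) = 114.9026° be the start→goal bearing.
Normalize: d = |goal − start| / ρ = 8.478266/5.9 = 1.436994, α = (θ_start − ψ) mod 360° = 357.6974° = 6.242998 rad, β = (θ_goal − ψ) mod 360° = 155.2974° = 2.710451 rad.
Common terms: sin α = -0.040177, cos α = 0.999193, sin β = 0.417908, cos β = -0.908489, cos(α−β) = -0.924546, d² = 2.064953. Work in radians in the unit-radius frame; every candidate has L = ρ·(t + p + q).
LSL: p² = 2 + d² − 2cos(α−β) + 2d(sin α − sin β) = 4.597514; p = √p² = 2.144181; φ = atan2(cos β − cos α, d + sin α − sin β) = -1.096691 rad; t = (φ − α) mod 2π = 5.226682 rad, q = (β − φ) mod 2π = 3.807143 rad → L = 5.9·(5.226682 + 2.144181 + 3.807143) = 5.9·11.178006 = 65.950234 m
RSR: p² = 2 + d² − 2cos(α−β) + 2d(sin β − sin α) = 7.230575; p = √p² = 2.688973; φ = atan2(cos α − cos β, d − sin α + sin β) = 0.788712 rad; t = (α − φ) mod 2π = 5.454285 rad, q = (φ − β) mod 2π = 4.361446 rad → L = 5.9·(5.454285 + 2.688973 + 4.361446) = 5.9·12.504705 = 73.777757 m
LSR: p² = d² − 2 + 2cos(α−β) + 2d(sin α + sin β) = -0.698544 < 0 → infeasible
RSL: p² = d² − 2 + 2cos(α−β) − 2d(sin α + sin β) = -2.869735 < 0 → infeasible
RLR: c = (6 − d² + 2cos(α−β) + 2d(sin α − sin β))/8 = 0.096178; p = 2π − arccos c = 4.808716 rad; φ = atan2(cos α − cos β, d − sin α + sin β) = 0.788712 rad; t = (α − φ + p/2) mod 2π = 1.575458 rad, q = (α − β − t + p) mod 2π = 0.482619 rad → L = 5.9·(1.575458 + 4.808716 + 0.482619) = 5.9·6.866793 = 40.514079 m
LRL: c = (6 − d² + 2cos(α−β) − 2d(sin α − sin β))/8 = 0.425311; p = 2π − arccos c = 5.151694 rad; φ = atan2(cos β − cos α, d + sin α − sin β) = -1.096691 rad; t = (φ − α + p/2) mod 2π = 1.519343 rad, q = (β − α − t + p) mod 2π = 0.099804 rad → L = 5.9·(1.519343 + 5.151694 + 0.099804) = 5.9·6.770842 = 39.947967 m
Shortest: LRL with L = 39.947967 m ≈ 39.9480 m

39.9480 m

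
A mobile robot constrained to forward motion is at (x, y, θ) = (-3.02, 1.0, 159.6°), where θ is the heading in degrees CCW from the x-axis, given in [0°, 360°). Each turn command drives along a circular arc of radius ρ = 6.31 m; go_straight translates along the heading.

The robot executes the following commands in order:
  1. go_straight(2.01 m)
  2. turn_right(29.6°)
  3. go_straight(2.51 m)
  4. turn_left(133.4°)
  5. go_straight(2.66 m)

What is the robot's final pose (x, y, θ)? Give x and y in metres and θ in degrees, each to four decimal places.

(-20.5592, -0.4914, 263.4000°)

set_pose: (x, y, θ) = (-3.0200, 1.0000, 159.6000°), ρ = 6.31
go_straight(2.01): x += 2.01·cos θ, y += 2.01·sin θ → (-4.9039, 1.7006, 159.6000°)
turn_right(29.6°): centre at ρ to the right, rotate −29.6° → (-7.5382, 3.5589, 130.0000°)
go_straight(2.51): x += 2.51·cos θ, y += 2.51·sin θ → (-9.1516, 5.4817, 130.0000°)
turn_left(133.4°): centre at ρ to the left, rotate +133.4° → (-20.2535, 2.1509, 263.4000°)
go_straight(2.66): x += 2.66·cos θ, y += 2.66·sin θ → (-20.5592, -0.4914, 263.4000°)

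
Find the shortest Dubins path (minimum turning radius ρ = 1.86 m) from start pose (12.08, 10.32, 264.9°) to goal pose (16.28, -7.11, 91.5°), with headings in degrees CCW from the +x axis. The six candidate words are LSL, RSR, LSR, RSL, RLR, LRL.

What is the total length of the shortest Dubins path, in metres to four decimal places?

23.3778 m

Let ψ = atan2(Δy, Δx) = atan2(-17.43, 4.20) = -76.4521° be the start→goal bearing.
Normalize: d = |goal − start| / ρ = 17.928885/1.86 = 9.639185, α = (θ_start − ψ) mod 360° = 341.3521° = 5.957717 rad, β = (θ_goal − ψ) mod 360° = 167.9521° = 2.931316 rad.
Common terms: sin α = -0.319752, cos α = 0.947501, sin β = 0.208730, cos β = -0.977973, cos(α−β) = -0.993373, d² = 92.913892. Work in radians in the unit-radius frame; every candidate has L = ρ·(t + p + q).
LSL: p² = 2 + d² − 2cos(α−β) + 2d(sin α − sin β) = 86.712361; p = √p² = 9.311947; φ = atan2(cos β − cos α, d + sin α − sin β) = -0.208277 rad; t = (φ − α) mod 2π = 0.117191 rad, q = (β − φ) mod 2π = 3.139594 rad → L = 1.86·(0.117191 + 9.311947 + 3.139594) = 1.86·12.568732 = 23.377841 m
RSR: p² = 2 + d² − 2cos(α−β) + 2d(sin β − sin α) = 107.088913; p = √p² = 10.348377; φ = atan2(cos α − cos β, d − sin α + sin β) = 0.187156 rad; t = (α − φ) mod 2π = 5.770561 rad, q = (φ − β) mod 2π = 3.539025 rad → L = 1.86·(5.770561 + 10.348377 + 3.539025) = 1.86·19.657964 = 36.563812 m
LSR: p² = d² − 2 + 2cos(α−β) + 2d(sin α + sin β) = 86.786820; p = √p² = 9.315944; φ = atan2(−cos α − cos β, d + sin α + sin β) − atan2(−2, p) = 0.214674 rad; t = (φ − α) mod 2π = 0.540142 rad, q = (φ − β) mod 2π = 3.566543 rad → L = 1.86·(0.540142 + 9.315944 + 3.566543) = 1.86·13.422629 = 24.966090 m
RSL: p² = d² − 2 + 2cos(α−β) − 2d(sin α + sin β) = 91.067473; p = √p² = 9.542928; φ = atan2(cos α + cos β, d − sin α − sin β) − atan2(2, p) = -0.209714 rad; t = (α − φ) mod 2π = 6.167432 rad, q = (β − φ) mod 2π = 3.141031 rad → L = 1.86·(6.167432 + 9.542928 + 3.141031) = 1.86·18.851391 = 35.063587 m
RLR: c = (6 − d² + 2cos(α−β) + 2d(sin α − sin β))/8 = -12.386114, |c| > 1 → infeasible
LRL: c = (6 − d² + 2cos(α−β) − 2d(sin α − sin β))/8 = -9.839045, |c| > 1 → infeasible
Shortest: LSL with L = 23.377841 m ≈ 23.3778 m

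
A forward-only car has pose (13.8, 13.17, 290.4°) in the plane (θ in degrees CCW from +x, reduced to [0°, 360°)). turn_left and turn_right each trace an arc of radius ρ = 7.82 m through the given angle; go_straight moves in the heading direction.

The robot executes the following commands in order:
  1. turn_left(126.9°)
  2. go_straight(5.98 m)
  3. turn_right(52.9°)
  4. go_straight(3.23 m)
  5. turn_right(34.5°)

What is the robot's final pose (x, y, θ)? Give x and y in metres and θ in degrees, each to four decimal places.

set_pose: (x, y, θ) = (13.8000, 13.1700, 290.4000°), ρ = 7.82
turn_left(126.9°): centre at ρ to the left, rotate +126.9° → (27.7102, 11.6712, 417.3000° ≡ 57.3000°)
go_straight(5.98): x += 5.98·cos θ, y += 5.98·sin θ → (30.9408, 16.7034, 57.3000°)
turn_right(52.9°): centre at ρ to the right, rotate −52.9° → (36.9215, 20.2757, 4.4000°)
go_straight(3.23): x += 3.23·cos θ, y += 3.23·sin θ → (40.1419, 20.5235, 4.4000°)
turn_right(34.5°): centre at ρ to the right, rotate −34.5° → (44.6637, 19.4920, -30.1000° ≡ 329.9000°)

(44.6637, 19.4920, 329.9000°)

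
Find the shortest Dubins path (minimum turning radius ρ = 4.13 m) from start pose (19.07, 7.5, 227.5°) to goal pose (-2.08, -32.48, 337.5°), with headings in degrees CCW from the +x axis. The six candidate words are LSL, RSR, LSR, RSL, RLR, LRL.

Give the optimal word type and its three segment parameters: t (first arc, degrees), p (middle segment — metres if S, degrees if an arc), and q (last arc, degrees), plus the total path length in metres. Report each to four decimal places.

LSL: t = 8.3783°, p = 40.3144 m, q = 101.6217°, L = 48.2434 m

Let ψ = atan2(Δy, Δx) = atan2(-39.98, -21.15) = -117.8795° be the start→goal bearing.
Normalize: d = |goal − start| / ρ = 45.229668/4.13 = 10.951494, α = (θ_start − ψ) mod 360° = 345.3795° = 6.028009 rad, β = (θ_goal − ψ) mod 360° = 95.3795° = 1.664686 rad.
Common terms: sin α = -0.252416, cos α = 0.967619, sin β = 0.995596, cos β = -0.093752, cos(α−β) = -0.342020, d² = 119.935211. Work in radians in the unit-radius frame; every candidate has L = ρ·(t + p + q).
LSL: p² = 2 + d² − 2cos(α−β) + 2d(sin α − sin β) = 95.284075; p = √p² = 9.761356; φ = atan2(cos β − cos α, d + sin α − sin β) = -0.108947 rad; t = (φ − α) mod 2π = 0.146229 rad, q = (β − φ) mod 2π = 1.773633 rad → L = 4.13·(0.146229 + 9.761356 + 1.773633) = 4.13·11.681218 = 48.243432 m
RSR: p² = 2 + d² − 2cos(α−β) + 2d(sin β − sin α) = 149.954428; p = √p² = 12.245588; φ = atan2(cos α − cos β, d − sin α + sin β) = 0.086783 rad; t = (α − φ) mod 2π = 5.941227 rad, q = (φ − β) mod 2π = 4.705282 rad → L = 4.13·(5.941227 + 12.245588 + 4.705282) = 4.13·22.892097 = 94.544359 m
LSR: p² = d² − 2 + 2cos(α−β) + 2d(sin α + sin β) = 133.529029; p = √p² = 11.555476; φ = atan2(−cos α − cos β, d + sin α + sin β) − atan2(−2, p) = 0.096795 rad; t = (φ − α) mod 2π = 0.351971 rad, q = (φ − β) mod 2π = 4.715295 rad → L = 4.13·(0.351971 + 11.555476 + 4.715295) = 4.13·16.622742 = 68.651925 m
RSL: p² = d² − 2 + 2cos(α−β) − 2d(sin α + sin β) = 100.973312; p = √p² = 10.048548; φ = atan2(cos α + cos β, d − sin α − sin β) − atan2(2, p) = -0.111071 rad; t = (α − φ) mod 2π = 6.139080 rad, q = (β − φ) mod 2π = 1.775757 rad → L = 4.13·(6.139080 + 10.048548 + 1.775757) = 4.13·17.963385 = 74.188781 m
RLR: c = (6 − d² + 2cos(α−β) + 2d(sin α − sin β))/8 = -17.744303, |c| > 1 → infeasible
LRL: c = (6 − d² + 2cos(α−β) − 2d(sin α − sin β))/8 = -10.910509, |c| > 1 → infeasible
Shortest: LSL with L = 48.243432 m ≈ 48.2434 m
Convert LSL to answer units (arcs ×180/π): t = 0.146229·180/π = 8.3783°, p = ρ·p = 4.13·9.761356 = 40.3144 m, q = 1.773633·180/π = 101.6217°, L = 48.2434 m.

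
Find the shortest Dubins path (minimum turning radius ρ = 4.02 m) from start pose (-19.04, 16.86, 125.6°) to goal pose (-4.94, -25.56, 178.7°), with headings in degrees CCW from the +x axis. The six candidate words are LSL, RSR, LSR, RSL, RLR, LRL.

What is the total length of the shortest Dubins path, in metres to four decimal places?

Let ψ = atan2(Δy, Δx) = atan2(-42.42, 14.10) = -71.6137° be the start→goal bearing.
Normalize: d = |goal − start| / ρ = 44.701973/4.02 = 11.119894, α = (θ_start − ψ) mod 360° = 197.2137° = 3.442028 rad, β = (θ_goal − ψ) mod 360° = 250.3137° = 4.368798 rad.
Common terms: sin α = -0.295936, cos α = -0.955208, sin β = -0.941551, cos β = -0.336870, cos(α−β) = 0.600420, d² = 123.652038. Work in radians in the unit-radius frame; every candidate has L = ρ·(t + p + q).
LSL: p² = 2 + d² − 2cos(α−β) + 2d(sin α − sin β) = 138.809533; p = √p² = 11.781746; φ = atan2(cos β − cos α, d + sin α − sin β) = 0.052507 rad; t = (φ − α) mod 2π = 2.893664 rad, q = (β − φ) mod 2π = 4.316291 rad → L = 4.02·(2.893664 + 11.781746 + 4.316291) = 4.02·18.991701 = 76.346638 m
RSR: p² = 2 + d² − 2cos(α−β) + 2d(sin β − sin α) = 110.092862; p = √p² = 10.492515; φ = atan2(cos α − cos β, d − sin α + sin β) = -0.058965 rad; t = (α − φ) mod 2π = 3.500994 rad, q = (φ − β) mod 2π = 1.855422 rad → L = 4.02·(3.500994 + 10.492515 + 1.855422) = 4.02·15.848930 = 63.712699 m
LSR: p² = d² − 2 + 2cos(α−β) + 2d(sin α + sin β) = 95.331423; p = √p² = 9.763781; φ = atan2(−cos α − cos β, d + sin α + sin β) − atan2(−2, p) = 0.332052 rad; t = (φ − α) mod 2π = 3.173209 rad, q = (φ − β) mod 2π = 2.246439 rad → L = 4.02·(3.173209 + 9.763781 + 2.246439) = 4.02·15.183429 = 61.037384 m
RSL: p² = d² − 2 + 2cos(α−β) − 2d(sin α + sin β) = 150.374334; p = √p² = 12.262721; φ = atan2(cos α + cos β, d − sin α − sin β) − atan2(2, p) = -0.265853 rad; t = (α − φ) mod 2π = 3.707881 rad, q = (β − φ) mod 2π = 4.634651 rad → L = 4.02·(3.707881 + 12.262721 + 4.634651) = 4.02·20.605254 = 82.833120 m
RLR: c = (6 − d² + 2cos(α−β) + 2d(sin α − sin β))/8 = -12.761608, |c| > 1 → infeasible
LRL: c = (6 − d² + 2cos(α−β) − 2d(sin α − sin β))/8 = -16.351192, |c| > 1 → infeasible
Shortest: LSR with L = 61.037384 m ≈ 61.0374 m

61.0374 m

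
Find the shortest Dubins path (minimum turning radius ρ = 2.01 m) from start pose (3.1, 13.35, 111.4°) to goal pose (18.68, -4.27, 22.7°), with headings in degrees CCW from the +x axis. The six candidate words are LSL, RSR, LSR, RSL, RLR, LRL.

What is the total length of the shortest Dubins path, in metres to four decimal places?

29.6968 m

Let ψ = atan2(Δy, Δx) = atan2(-17.62, 15.58) = -48.5162° be the start→goal bearing.
Normalize: d = |goal − start| / ρ = 23.520221/2.01 = 11.701603, α = (θ_start − ψ) mod 360° = 159.9162° = 2.791064 rad, β = (θ_goal − ψ) mod 360° = 71.2162° = 1.242957 rad.
Common terms: sin α = 0.343395, cos α = -0.939191, sin β = 0.946740, cos β = 0.321999, cos(α−β) = 0.022687, d² = 136.927502. Work in radians in the unit-radius frame; every candidate has L = ρ·(t + p + q).
LSL: p² = 2 + d² − 2cos(α−β) + 2d(sin α − sin β) = 124.761912; p = √p² = 11.169687; φ = atan2(cos β − cos α, d + sin α − sin β) = 0.113153 rad; t = (φ − α) mod 2π = 3.605275 rad, q = (β − φ) mod 2π = 1.129803 rad → L = 2.01·(3.605275 + 11.169687 + 1.129803) = 2.01·15.904765 = 31.968579 m
RSR: p² = 2 + d² − 2cos(α−β) + 2d(sin β − sin α) = 153.002343; p = √p² = 12.369412; φ = atan2(cos α − cos β, d − sin α + sin β) = -0.102138 rad; t = (α − φ) mod 2π = 2.893201 rad, q = (φ − β) mod 2π = 4.938091 rad → L = 2.01·(2.893201 + 12.369412 + 4.938091) = 2.01·20.200704 = 40.603415 m
LSR: p² = d² − 2 + 2cos(α−β) + 2d(sin α + sin β) = 165.166168; p = √p² = 12.851699; φ = atan2(−cos α − cos β, d + sin α + sin β) − atan2(−2, p) = 0.201854 rad; t = (φ − α) mod 2π = 3.693976 rad, q = (φ − β) mod 2π = 5.242083 rad → L = 2.01·(3.693976 + 12.851699 + 5.242083) = 2.01·21.787757 = 43.793392 m
RSL: p² = d² − 2 + 2cos(α−β) − 2d(sin α + sin β) = 104.779585; p = √p² = 10.236190; φ = atan2(cos α + cos β, d − sin α − sin β) − atan2(2, p) = -0.252165 rad; t = (α − φ) mod 2π = 3.043229 rad, q = (β − φ) mod 2π = 1.495122 rad → L = 2.01·(3.043229 + 10.236190 + 1.495122) = 2.01·14.774540 = 29.696826 m
RLR: c = (6 − d² + 2cos(α−β) + 2d(sin α − sin β))/8 = -18.125293, |c| > 1 → infeasible
LRL: c = (6 − d² + 2cos(α−β) − 2d(sin α − sin β))/8 = -14.595239, |c| > 1 → infeasible
Shortest: RSL with L = 29.696826 m ≈ 29.6968 m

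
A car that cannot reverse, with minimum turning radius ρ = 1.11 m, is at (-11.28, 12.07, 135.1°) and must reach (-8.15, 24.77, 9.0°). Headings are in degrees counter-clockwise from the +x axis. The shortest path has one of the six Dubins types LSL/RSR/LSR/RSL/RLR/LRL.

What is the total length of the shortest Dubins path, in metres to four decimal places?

13.5500 m

Let ψ = atan2(Δy, Δx) = atan2(12.70, 3.13) = 76.1550° be the start→goal bearing.
Normalize: d = |goal − start| / ρ = 13.080019/1.11 = 11.783801, α = (θ_start − ψ) mod 360° = 58.9450° = 1.028785 rad, β = (θ_goal − ψ) mod 360° = 292.8450° = 5.111110 rad.
Common terms: sin α = 0.856673, cos α = 0.515861, sin β = -0.921558, cos β = 0.388240, cos(α−β) = -0.589196, d² = 138.857966. Work in radians in the unit-radius frame; every candidate has L = ρ·(t + p + q).
LSL: p² = 2 + d² − 2cos(α−β) + 2d(sin α − sin β) = 183.945000; p = √p² = 13.562632; φ = atan2(cos β − cos α, d + sin α − sin β) = -0.009410 rad; t = (φ − α) mod 2π = 5.244991 rad, q = (β − φ) mod 2π = 5.120520 rad → L = 1.11·(5.244991 + 13.562632 + 5.120520) = 1.11·23.928143 = 26.560239 m
RSR: p² = 2 + d² − 2cos(α−β) + 2d(sin β − sin α) = 100.127717; p = √p² = 10.006384; φ = atan2(cos α − cos β, d − sin α + sin β) = 0.012754 rad; t = (α − φ) mod 2π = 1.016030 rad, q = (φ − β) mod 2π = 1.184830 rad → L = 1.11·(1.016030 + 10.006384 + 1.184830) = 1.11·12.207244 = 13.550041 m
LSR: p² = d² − 2 + 2cos(α−β) + 2d(sin α + sin β) = 134.150370; p = √p² = 11.582330; φ = atan2(−cos α − cos β, d + sin α + sin β) − atan2(−2, p) = 0.093994 rad; t = (φ − α) mod 2π = 5.348395 rad, q = (φ − β) mod 2π = 1.266070 rad → L = 1.11·(5.348395 + 11.582330 + 1.266070) = 1.11·18.196795 = 20.198443 m
RSL: p² = d² − 2 + 2cos(α−β) − 2d(sin α + sin β) = 137.208777; p = √p² = 11.713615; φ = atan2(cos α + cos β, d − sin α − sin β) − atan2(2, p) = -0.092954 rad; t = (α − φ) mod 2π = 1.121739 rad, q = (β − φ) mod 2π = 5.204064 rad → L = 1.11·(1.121739 + 11.713615 + 5.204064) = 1.11·18.039418 = 20.023754 m
RLR: c = (6 − d² + 2cos(α−β) + 2d(sin α − sin β))/8 = -11.515965, |c| > 1 → infeasible
LRL: c = (6 − d² + 2cos(α−β) − 2d(sin α − sin β))/8 = -21.993125, |c| > 1 → infeasible
Shortest: RSR with L = 13.550041 m ≈ 13.5500 m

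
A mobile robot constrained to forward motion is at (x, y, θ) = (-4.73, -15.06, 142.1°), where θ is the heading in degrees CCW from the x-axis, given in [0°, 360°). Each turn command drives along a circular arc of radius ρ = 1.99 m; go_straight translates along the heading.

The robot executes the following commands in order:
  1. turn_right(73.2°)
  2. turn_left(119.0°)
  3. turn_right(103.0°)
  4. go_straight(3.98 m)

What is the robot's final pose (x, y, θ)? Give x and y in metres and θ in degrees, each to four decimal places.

set_pose: (x, y, θ) = (-4.7300, -15.0600, 142.1000°), ρ = 1.99
turn_right(73.2°): centre at ρ to the right, rotate −73.2° → (-5.3641, -12.7733, 68.9000°)
turn_left(119.0°): centre at ρ to the left, rotate +119.0° → (-7.4942, -10.0858, 187.9000°)
turn_right(103.0°): centre at ρ to the right, rotate −103.0° → (-9.7499, -7.9378, 84.9000°)
go_straight(3.98): x += 3.98·cos θ, y += 3.98·sin θ → (-9.3961, -3.9736, 84.9000°)

(-9.3961, -3.9736, 84.9000°)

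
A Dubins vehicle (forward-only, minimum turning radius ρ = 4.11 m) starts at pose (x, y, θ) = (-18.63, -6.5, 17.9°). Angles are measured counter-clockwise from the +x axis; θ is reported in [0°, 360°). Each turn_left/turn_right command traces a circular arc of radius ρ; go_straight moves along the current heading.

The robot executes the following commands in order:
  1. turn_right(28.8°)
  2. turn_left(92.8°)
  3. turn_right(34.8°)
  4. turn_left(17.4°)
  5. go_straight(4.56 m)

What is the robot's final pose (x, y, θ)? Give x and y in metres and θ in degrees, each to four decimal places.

(-8.0232, 4.4444, 64.5000°)

set_pose: (x, y, θ) = (-18.6300, -6.5000, 17.9000°), ρ = 4.11
turn_right(28.8°): centre at ρ to the right, rotate −28.8° → (-16.5896, -6.3752, -10.9000° ≡ 349.1000°)
turn_left(92.8°): centre at ρ to the left, rotate +92.8° → (-11.7434, -2.9185, 441.9000° ≡ 81.9000°)
turn_right(34.8°): centre at ρ to the right, rotate −34.8° → (-10.6852, -0.6998, 47.1000°)
turn_left(17.4°): centre at ρ to the left, rotate +17.4° → (-9.9863, 0.3286, 64.5000°)
go_straight(4.56): x += 4.56·cos θ, y += 4.56·sin θ → (-8.0232, 4.4444, 64.5000°)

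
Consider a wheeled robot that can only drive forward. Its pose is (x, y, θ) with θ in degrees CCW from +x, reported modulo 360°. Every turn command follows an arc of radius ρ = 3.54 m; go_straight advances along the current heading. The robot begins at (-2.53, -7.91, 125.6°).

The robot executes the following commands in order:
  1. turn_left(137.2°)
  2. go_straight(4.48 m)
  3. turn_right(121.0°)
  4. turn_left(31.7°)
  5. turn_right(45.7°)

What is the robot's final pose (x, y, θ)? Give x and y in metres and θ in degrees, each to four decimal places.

(-19.3680, -14.2271, 127.8000°)

set_pose: (x, y, θ) = (-2.5300, -7.9100, 125.6000°), ρ = 3.54
turn_left(137.2°): centre at ρ to the left, rotate +137.2° → (-8.9205, -9.5270, 262.8000°)
go_straight(4.48): x += 4.48·cos θ, y += 4.48·sin θ → (-9.4820, -13.9717, 262.8000°)
turn_right(121.0°): centre at ρ to the right, rotate −121.0° → (-15.1832, -16.3100, 141.8000°)
turn_left(31.7°): centre at ρ to the left, rotate +31.7° → (-16.9716, -15.5747, 173.5000°)
turn_right(45.7°): centre at ρ to the right, rotate −45.7° → (-19.3680, -14.2271, 127.8000°)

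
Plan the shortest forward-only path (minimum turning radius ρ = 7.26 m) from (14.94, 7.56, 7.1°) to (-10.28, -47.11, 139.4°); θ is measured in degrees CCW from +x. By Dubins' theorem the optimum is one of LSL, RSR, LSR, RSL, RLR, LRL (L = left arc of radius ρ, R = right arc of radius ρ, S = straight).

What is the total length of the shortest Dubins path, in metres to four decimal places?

75.9449 m

Let ψ = atan2(Δy, Δx) = atan2(-54.67, -25.22) = -114.7645° be the start→goal bearing.
Normalize: d = |goal − start| / ρ = 60.206788/7.26 = 8.292946, α = (θ_start − ψ) mod 360° = 121.8645° = 2.126937 rad, β = (θ_goal − ψ) mod 360° = 254.1645° = 4.436007 rad.
Common terms: sin α = 0.849299, cos α = -0.527912, sin β = -0.962049, cos β = -0.272876, cos(α−β) = -0.673013, d² = 68.772953. Work in radians in the unit-radius frame; every candidate has L = ρ·(t + p + q).
LSL: p² = 2 + d² − 2cos(α−β) + 2d(sin α − sin β) = 102.161801; p = √p² = 10.107512; φ = atan2(cos β − cos α, d + sin α − sin β) = 0.025235 rad; t = (φ − α) mod 2π = 4.181483 rad, q = (β − φ) mod 2π = 4.410772 rad → L = 7.26·(4.181483 + 10.107512 + 4.410772) = 7.26·18.699768 = 135.760316 m
RSR: p² = 2 + d² − 2cos(α−β) + 2d(sin β − sin α) = 42.076156; p = √p² = 6.486614; φ = atan2(cos α − cos β, d − sin α + sin β) = -0.039327 rad; t = (α − φ) mod 2π = 2.166264 rad, q = (φ − β) mod 2π = 1.807850 rad → L = 7.26·(2.166264 + 6.486614 + 1.807850) = 7.26·10.460728 = 75.944887 m
LSR: p² = d² − 2 + 2cos(α−β) + 2d(sin α + sin β) = 63.556865; p = √p² = 7.972256; φ = atan2(−cos α − cos β, d + sin α + sin β) − atan2(−2, p) = 0.343380 rad; t = (φ − α) mod 2π = 4.499628 rad, q = (φ − β) mod 2π = 2.190558 rad → L = 7.26·(4.499628 + 7.972256 + 2.190558) = 7.26·14.662442 = 106.449330 m
RSL: p² = d² − 2 + 2cos(α−β) − 2d(sin α + sin β) = 67.296991; p = √p² = 8.203474; φ = atan2(cos α + cos β, d − sin α − sin β) − atan2(2, p) = -0.334115 rad; t = (α − φ) mod 2π = 2.461052 rad, q = (β − φ) mod 2π = 4.770122 rad → L = 7.26·(2.461052 + 8.203474 + 4.770122) = 7.26·15.434648 = 112.055547 m
RLR: c = (6 − d² + 2cos(α−β) + 2d(sin α − sin β))/8 = -4.259519, |c| > 1 → infeasible
LRL: c = (6 − d² + 2cos(α−β) − 2d(sin α − sin β))/8 = -11.770225, |c| > 1 → infeasible
Shortest: RSR with L = 75.944887 m ≈ 75.9449 m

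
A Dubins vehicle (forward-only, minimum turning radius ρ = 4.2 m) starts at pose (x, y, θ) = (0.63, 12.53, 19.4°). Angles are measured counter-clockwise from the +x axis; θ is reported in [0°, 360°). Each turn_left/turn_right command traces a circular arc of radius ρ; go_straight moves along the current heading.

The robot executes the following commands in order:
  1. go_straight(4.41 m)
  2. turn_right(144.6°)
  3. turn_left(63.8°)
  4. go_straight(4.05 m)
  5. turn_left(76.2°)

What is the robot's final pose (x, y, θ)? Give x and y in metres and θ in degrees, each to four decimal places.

(16.0603, -2.4252, 14.8000°)

set_pose: (x, y, θ) = (0.6300, 12.5300, 19.4000°), ρ = 4.2
go_straight(4.41): x += 4.41·cos θ, y += 4.41·sin θ → (4.7896, 13.9948, 19.4000°)
turn_right(144.6°): centre at ρ to the right, rotate −144.6° → (9.6167, 7.6123, -125.2000° ≡ 234.8000°)
turn_left(63.8°): centre at ρ to the left, rotate +63.8° → (9.3612, 3.1808, 298.6000°)
go_straight(4.05): x += 4.05·cos θ, y += 4.05·sin θ → (11.2999, -0.3751, 298.6000°)
turn_left(76.2°): centre at ρ to the left, rotate +76.2° → (16.0603, -2.4252, 374.8000° ≡ 14.8000°)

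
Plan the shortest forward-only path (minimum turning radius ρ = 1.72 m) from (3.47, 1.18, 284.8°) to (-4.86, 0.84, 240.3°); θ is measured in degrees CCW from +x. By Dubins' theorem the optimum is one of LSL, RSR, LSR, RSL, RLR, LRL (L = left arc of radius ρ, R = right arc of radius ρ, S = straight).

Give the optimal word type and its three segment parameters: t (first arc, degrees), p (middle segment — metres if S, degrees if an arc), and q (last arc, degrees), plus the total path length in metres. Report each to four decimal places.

Let ψ = atan2(Δy, Δx) = atan2(-0.34, -8.33) = -177.6627° be the start→goal bearing.
Normalize: d = |goal − start| / ρ = 8.336936/1.72 = 4.847056, α = (θ_start − ψ) mod 360° = 102.4627° = 1.788311 rad, β = (θ_goal − ψ) mod 360° = 57.9627° = 1.011640 rad.
Common terms: sin α = 0.976437, cos α = -0.215804, sin β = 0.847703, cos β = 0.530471, cos(α−β) = 0.713250, d² = 23.493949. Work in radians in the unit-radius frame; every candidate has L = ρ·(t + p + q).
LSL: p² = 2 + d² − 2cos(α−β) + 2d(sin α − sin β) = 25.315409; p = √p² = 5.031442; φ = atan2(cos β − cos α, d + sin α − sin β) = 0.148872 rad; t = (φ − α) mod 2π = 4.643746 rad, q = (β − φ) mod 2π = 0.862768 rad → L = 1.72·(4.643746 + 5.031442 + 0.862768) = 1.72·10.537956 = 18.125284 m
RSR: p² = 2 + d² − 2cos(α−β) + 2d(sin β − sin α) = 22.819488; p = √p² = 4.776975; φ = atan2(cos α − cos β, d − sin α + sin β) = -0.156866 rad; t = (α − φ) mod 2π = 1.945177 rad, q = (φ − β) mod 2π = 5.114680 rad → L = 1.72·(1.945177 + 4.776975 + 5.114680) = 1.72·11.836832 = 20.359350 m
LSR: p² = d² − 2 + 2cos(α−β) + 2d(sin α + sin β) = 40.603863; p = √p² = 6.372116; φ = atan2(−cos α − cos β, d + sin α + sin β) − atan2(−2, p) = 0.256997 rad; t = (φ − α) mod 2π = 4.751871 rad, q = (φ − β) mod 2π = 5.528543 rad → L = 1.72·(4.751871 + 6.372116 + 5.528543) = 1.72·16.652530 = 28.642351 m
RSL: p² = d² − 2 + 2cos(α−β) − 2d(sin α + sin β) = 5.237038; p = √p² = 2.288457; φ = atan2(cos α + cos β, d − sin α − sin β) − atan2(2, p) = -0.614515 rad; t = (α − φ) mod 2π = 2.402827 rad, q = (β − φ) mod 2π = 1.626155 rad → L = 1.72·(2.402827 + 2.288457 + 1.626155) = 1.72·6.317439 = 10.865995 m
RLR: c = (6 − d² + 2cos(α−β) + 2d(sin α − sin β))/8 = -1.852436, |c| > 1 → infeasible
LRL: c = (6 − d² + 2cos(α−β) − 2d(sin α − sin β))/8 = -2.164426, |c| > 1 → infeasible
Shortest: RSL with L = 10.865995 m ≈ 10.8660 m
Convert RSL to answer units (arcs ×180/π): t = 2.402827·180/π = 137.6718°, p = ρ·p = 1.72·2.288457 = 3.9361 m, q = 1.626155·180/π = 93.1718°, L = 10.8660 m.

RSL: t = 137.6718°, p = 3.9361 m, q = 93.1718°, L = 10.8660 m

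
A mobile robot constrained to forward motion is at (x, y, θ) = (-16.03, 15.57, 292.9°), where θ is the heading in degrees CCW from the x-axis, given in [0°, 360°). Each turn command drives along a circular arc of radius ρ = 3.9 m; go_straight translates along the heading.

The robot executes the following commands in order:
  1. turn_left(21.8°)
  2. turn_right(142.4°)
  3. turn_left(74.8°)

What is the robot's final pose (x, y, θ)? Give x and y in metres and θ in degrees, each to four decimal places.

set_pose: (x, y, θ) = (-16.0300, 15.5700, 292.9000°), ρ = 3.9
turn_left(21.8°): centre at ρ to the left, rotate +21.8° → (-15.2095, 14.3443, 314.7000°)
turn_right(142.4°): centre at ρ to the right, rotate −142.4° → (-18.5042, 7.7363, 172.3000°)
turn_left(74.8°): centre at ρ to the left, rotate +74.8° → (-22.6193, 5.3890, 247.1000°)

(-22.6193, 5.3890, 247.1000°)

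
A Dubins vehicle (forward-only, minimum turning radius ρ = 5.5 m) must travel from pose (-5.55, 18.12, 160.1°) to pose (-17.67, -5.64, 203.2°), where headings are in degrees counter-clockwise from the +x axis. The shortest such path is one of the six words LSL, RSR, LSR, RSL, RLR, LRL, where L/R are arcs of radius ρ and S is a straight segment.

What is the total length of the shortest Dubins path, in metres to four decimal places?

30.5669 m

Let ψ = atan2(Δy, Δx) = atan2(-23.76, -12.12) = -117.0262° be the start→goal bearing.
Normalize: d = |goal − start| / ρ = 26.672683/5.5 = 4.849579, α = (θ_start − ψ) mod 360° = 277.1262° = 4.836764 rad, β = (θ_goal − ψ) mod 360° = 320.2262° = 5.589001 rad.
Common terms: sin α = -0.992275, cos α = 0.124055, sin β = -0.639759, cos β = 0.768576, cos(α−β) = 0.730162, d² = 23.518413. Work in radians in the unit-radius frame; every candidate has L = ρ·(t + p + q).
LSL: p² = 2 + d² − 2cos(α−β) + 2d(sin α − sin β) = 20.638974; p = √p² = 4.543014; φ = atan2(cos β − cos α, d + sin α − sin β) = 0.142351 rad; t = (φ − α) mod 2π = 1.588772 rad, q = (β − φ) mod 2π = 5.446650 rad → L = 5.5·(1.588772 + 4.543014 + 5.446650) = 5.5·11.578436 = 63.681398 m
RSR: p² = 2 + d² − 2cos(α−β) + 2d(sin β − sin α) = 27.477204; p = √p² = 5.241870; φ = atan2(cos α − cos β, d − sin α + sin β) = -0.123268 rad; t = (α − φ) mod 2π = 4.960032 rad, q = (φ − β) mod 2π = 0.570916 rad → L = 5.5·(4.960032 + 5.241870 + 0.570916) = 5.5·10.772819 = 59.250503 m
LSR: p² = d² − 2 + 2cos(α−β) + 2d(sin α + sin β) = 7.149383; p = √p² = 2.673833; φ = atan2(−cos α − cos β, d + sin α + sin β) − atan2(−2, p) = 0.371593 rad; t = (φ − α) mod 2π = 1.818014 rad, q = (φ − β) mod 2π = 1.065777 rad → L = 5.5·(1.818014 + 2.673833 + 1.065777) = 5.5·5.557625 = 30.566935 m
RSL: p² = d² − 2 + 2cos(α−β) − 2d(sin α + sin β) = 38.808093; p = √p² = 6.229614; φ = atan2(cos α + cos β, d − sin α − sin β) − atan2(2, p) = -0.173796 rad; t = (α − φ) mod 2π = 5.010560 rad, q = (β − φ) mod 2π = 5.762797 rad → L = 5.5·(5.010560 + 6.229614 + 5.762797) = 5.5·17.002972 = 93.516344 m
RLR: c = (6 − d² + 2cos(α−β) + 2d(sin α − sin β))/8 = -2.434650, |c| > 1 → infeasible
LRL: c = (6 − d² + 2cos(α−β) − 2d(sin α − sin β))/8 = -1.579872, |c| > 1 → infeasible
Shortest: LSR with L = 30.566935 m ≈ 30.5669 m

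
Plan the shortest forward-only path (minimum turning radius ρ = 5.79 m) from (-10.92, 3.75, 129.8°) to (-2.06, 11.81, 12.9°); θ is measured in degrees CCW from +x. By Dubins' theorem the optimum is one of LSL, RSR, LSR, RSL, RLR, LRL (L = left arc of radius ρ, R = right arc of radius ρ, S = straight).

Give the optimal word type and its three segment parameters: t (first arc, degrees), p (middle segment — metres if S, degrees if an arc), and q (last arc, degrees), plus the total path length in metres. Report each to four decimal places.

Let ψ = atan2(Δy, Δx) = atan2(8.06, 8.86) = 42.2930° be the start→goal bearing.
Normalize: d = |goal − start| / ρ = 11.977612/5.79 = 2.068672, α = (θ_start − ψ) mod 360° = 87.5070° = 1.527285 rad, β = (θ_goal − ψ) mod 360° = 330.6070° = 5.770181 rad.
Common terms: sin α = 0.999054, cos α = 0.043497, sin β = -0.490797, cos β = 0.871274, cos(α−β) = -0.452435, d² = 4.279405. Work in radians in the unit-radius frame; every candidate has L = ρ·(t + p + q).
LSL: p² = 2 + d² − 2cos(α−β) + 2d(sin α − sin β) = 13.348300; p = √p² = 3.653533; φ = atan2(cos β − cos α, d + sin α − sin β) = 0.228553 rad; t = (φ − α) mod 2π = 4.984453 rad, q = (β − φ) mod 2π = 5.541627 rad → L = 5.79·(4.984453 + 3.653533 + 5.541627) = 5.79·14.179613 = 82.099961 m
RSR: p² = 2 + d² − 2cos(α−β) + 2d(sin β − sin α) = 1.020248; p = √p² = 1.010073; φ = atan2(cos α − cos β, d − sin α + sin β) = -0.960575 rad; t = (α − φ) mod 2π = 2.487860 rad, q = (φ − β) mod 2π = 5.835615 rad → L = 5.79·(2.487860 + 1.010073 + 5.835615) = 5.79·9.333549 = 54.041247 m
LSR: p² = d² − 2 + 2cos(α−β) + 2d(sin α + sin β) = 3.477367; p = √p² = 1.864770; φ = atan2(−cos α − cos β, d + sin α + sin β) − atan2(−2, p) = 0.479265 rad; t = (φ − α) mod 2π = 5.235165 rad, q = (φ − β) mod 2π = 0.992270 rad → L = 5.79·(5.235165 + 1.864770 + 0.992270) = 5.79·8.092205 = 46.853869 m
RSL: p² = d² − 2 + 2cos(α−β) − 2d(sin α + sin β) = -0.728296 < 0 → infeasible
RLR: c = (6 − d² + 2cos(α−β) + 2d(sin α − sin β))/8 = 0.872469; p = 2π − arccos c = 5.772621 rad; φ = atan2(cos α − cos β, d − sin α + sin β) = -0.960575 rad; t = (α − φ + p/2) mod 2π = 5.374171 rad, q = (α − β − t + p) mod 2π = 2.438740 rad → L = 5.79·(5.374171 + 5.772621 + 2.438740) = 5.79·13.585532 = 78.660231 m
LRL: c = (6 − d² + 2cos(α−β) − 2d(sin α − sin β))/8 = -0.668538; p = 2π − arccos c = 3.980148 rad; φ = atan2(cos β − cos α, d + sin α − sin β) = 0.228553 rad; t = (φ − α + p/2) mod 2π = 0.691342 rad, q = (β − α − t + p) mod 2π = 1.248516 rad → L = 5.79·(0.691342 + 3.980148 + 1.248516) = 5.79·5.920007 = 34.276840 m
Shortest: LRL with L = 34.276840 m ≈ 34.2768 m
Convert LRL to answer units (arcs ×180/π): t = 0.691342·180/π = 39.6110°, p = 3.980148·180/π = 228.0457°, q = 1.248516·180/π = 71.5347°, L = 34.2768 m.

LRL: t = 39.6110°, p = 228.0457°, q = 71.5347°, L = 34.2768 m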